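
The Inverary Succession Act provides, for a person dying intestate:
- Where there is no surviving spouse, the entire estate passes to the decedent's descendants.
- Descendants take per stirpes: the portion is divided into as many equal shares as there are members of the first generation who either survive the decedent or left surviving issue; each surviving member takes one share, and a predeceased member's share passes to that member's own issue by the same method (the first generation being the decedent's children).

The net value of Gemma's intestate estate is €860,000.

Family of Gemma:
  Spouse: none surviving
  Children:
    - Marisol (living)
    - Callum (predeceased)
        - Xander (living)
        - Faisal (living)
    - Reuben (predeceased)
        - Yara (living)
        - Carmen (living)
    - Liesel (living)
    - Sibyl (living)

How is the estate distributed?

The entire €860,000 passes to the descendants.
That amount (€860,000) is divided into 5 shares of €172,000: Marisol, Liesel, and Sibyl each take €172,000; Callum's €172,000 share passes to Callum's issue; Reuben's €172,000 share passes to Reuben's issue.
Callum's share (€172,000) is divided into 2 shares of €86,000: Xander and Faisal each take €86,000.
Reuben's share (€172,000) is divided into 2 shares of €86,000: Yara and Carmen each take €86,000.

Marisol: €172,000; Xander: €86,000; Faisal: €86,000; Yara: €86,000; Carmen: €86,000; Liesel: €172,000; Sibyl: €172,000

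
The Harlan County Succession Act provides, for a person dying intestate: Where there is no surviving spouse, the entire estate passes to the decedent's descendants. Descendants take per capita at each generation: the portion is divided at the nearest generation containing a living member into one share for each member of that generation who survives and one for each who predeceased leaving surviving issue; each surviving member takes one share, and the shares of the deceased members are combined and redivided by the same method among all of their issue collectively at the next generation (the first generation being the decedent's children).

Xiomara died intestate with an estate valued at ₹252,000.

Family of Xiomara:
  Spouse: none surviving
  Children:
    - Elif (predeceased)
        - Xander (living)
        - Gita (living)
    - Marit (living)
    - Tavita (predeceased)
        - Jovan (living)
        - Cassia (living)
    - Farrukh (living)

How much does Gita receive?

Gita receives ₹31,500.

The entire ₹252,000 passes to the descendants.
That amount (₹252,000) is divided at the children's generation into 4 shares of ₹63,000. Marit and Farrukh each take ₹63,000. The 2 shares of the deceased (Elif and Tavita) are combined into a pool of ₹126,000.
That pool (₹126,000) is divided at the grandchildren's generation equally among Xander, Gita, Jovan, and Cassia: ₹31,500 each.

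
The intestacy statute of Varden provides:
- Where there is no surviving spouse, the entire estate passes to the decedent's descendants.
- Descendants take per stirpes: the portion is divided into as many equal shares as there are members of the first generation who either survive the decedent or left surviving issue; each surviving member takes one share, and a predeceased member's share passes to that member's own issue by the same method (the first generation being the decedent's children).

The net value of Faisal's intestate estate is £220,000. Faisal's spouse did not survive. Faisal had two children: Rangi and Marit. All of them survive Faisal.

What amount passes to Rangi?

The entire £220,000 passes to the descendants.
That amount (£220,000) is divided into 2 shares of £110,000: Rangi and Marit each take £110,000.

Rangi receives £110,000.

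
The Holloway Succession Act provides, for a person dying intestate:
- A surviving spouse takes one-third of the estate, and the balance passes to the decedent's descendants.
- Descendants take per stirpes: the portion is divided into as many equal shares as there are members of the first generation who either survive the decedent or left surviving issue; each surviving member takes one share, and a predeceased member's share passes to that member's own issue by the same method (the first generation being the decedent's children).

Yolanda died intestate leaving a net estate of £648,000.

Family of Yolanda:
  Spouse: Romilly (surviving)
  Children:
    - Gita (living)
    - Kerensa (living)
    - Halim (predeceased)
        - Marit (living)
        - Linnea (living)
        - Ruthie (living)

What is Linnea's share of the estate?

Linnea receives £48,000.

Romilly takes one-third of £648,000 = £216,000. The remaining £432,000 passes to the descendants.
The descendants' portion (£432,000) is divided into 3 shares of £144,000: Gita and Kerensa each take £144,000; Halim's £144,000 share passes to Halim's issue.
Halim's share (£144,000) is divided into 3 shares of £48,000: Marit, Linnea, and Ruthie each take £48,000.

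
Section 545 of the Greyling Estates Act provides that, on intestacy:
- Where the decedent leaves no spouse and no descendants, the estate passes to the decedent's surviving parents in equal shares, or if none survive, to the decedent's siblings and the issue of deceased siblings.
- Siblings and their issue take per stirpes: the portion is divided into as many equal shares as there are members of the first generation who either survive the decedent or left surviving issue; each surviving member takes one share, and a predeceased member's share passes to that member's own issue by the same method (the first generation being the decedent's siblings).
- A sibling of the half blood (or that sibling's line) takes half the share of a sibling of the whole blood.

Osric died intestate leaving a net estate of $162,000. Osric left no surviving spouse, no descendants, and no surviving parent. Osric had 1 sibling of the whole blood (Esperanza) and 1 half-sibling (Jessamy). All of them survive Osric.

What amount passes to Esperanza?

The entire $162,000 passes to the siblings and their issue.
Counting each half-blood sibling's line as half a unit, there are 3/2 units in $162,000, so one unit is $108,000. Whole-blood lines (Esperanza) take $108,000 each; half-blood lines (Jessamy) take $54,000 each.

Esperanza receives $108,000.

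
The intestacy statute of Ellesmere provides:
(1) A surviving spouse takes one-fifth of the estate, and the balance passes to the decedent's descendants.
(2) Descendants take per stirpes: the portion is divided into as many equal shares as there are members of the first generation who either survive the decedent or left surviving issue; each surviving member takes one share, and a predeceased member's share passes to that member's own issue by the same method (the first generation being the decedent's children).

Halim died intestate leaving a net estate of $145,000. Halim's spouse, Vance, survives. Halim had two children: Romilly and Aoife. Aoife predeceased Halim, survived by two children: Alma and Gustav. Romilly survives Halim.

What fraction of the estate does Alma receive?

Vance takes one-fifth of $145,000 = $29,000. The remaining $116,000 passes to the descendants.
The descendants' portion ($116,000) is divided into 2 shares of $58,000: Romilly takes $58,000; Aoife's $58,000 share passes to Aoife's issue.
Aoife's share ($58,000) is divided into 2 shares of $29,000: Alma and Gustav each take $29,000.

Alma receives 1/5 of the estate.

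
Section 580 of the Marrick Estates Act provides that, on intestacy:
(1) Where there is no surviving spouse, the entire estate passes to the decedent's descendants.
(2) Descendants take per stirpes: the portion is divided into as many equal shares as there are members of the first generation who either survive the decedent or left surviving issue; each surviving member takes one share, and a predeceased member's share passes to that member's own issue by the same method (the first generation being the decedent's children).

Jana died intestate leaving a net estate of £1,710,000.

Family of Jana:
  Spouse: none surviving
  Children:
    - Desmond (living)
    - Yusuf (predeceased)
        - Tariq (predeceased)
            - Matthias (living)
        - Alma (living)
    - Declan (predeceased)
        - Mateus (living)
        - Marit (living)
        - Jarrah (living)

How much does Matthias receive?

Matthias receives £285,000.

The entire £1,710,000 passes to the descendants.
That amount (£1,710,000) is divided into 3 shares of £570,000: Desmond takes £570,000; Yusuf's £570,000 share passes to Yusuf's issue; Declan's £570,000 share passes to Declan's issue.
Yusuf's share (£570,000) is divided into 2 shares of £285,000: Alma takes £285,000; Tariq's £285,000 share passes to Tariq's issue.
Tariq's share (£285,000) passes entirely to Matthias.
Declan's share (£570,000) is divided into 3 shares of £190,000: Mateus, Marit, and Jarrah each take £190,000.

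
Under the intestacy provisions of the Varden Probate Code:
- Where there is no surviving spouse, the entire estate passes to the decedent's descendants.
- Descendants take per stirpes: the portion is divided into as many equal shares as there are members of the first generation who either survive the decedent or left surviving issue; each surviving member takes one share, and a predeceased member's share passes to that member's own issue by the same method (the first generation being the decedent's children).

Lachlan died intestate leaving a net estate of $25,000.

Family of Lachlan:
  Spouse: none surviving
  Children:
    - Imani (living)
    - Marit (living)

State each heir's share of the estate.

The entire $25,000 passes to the descendants.
That amount ($25,000) is divided into 2 shares of $12,500: Imani and Marit each take $12,500.

Imani: $12,500; Marit: $12,500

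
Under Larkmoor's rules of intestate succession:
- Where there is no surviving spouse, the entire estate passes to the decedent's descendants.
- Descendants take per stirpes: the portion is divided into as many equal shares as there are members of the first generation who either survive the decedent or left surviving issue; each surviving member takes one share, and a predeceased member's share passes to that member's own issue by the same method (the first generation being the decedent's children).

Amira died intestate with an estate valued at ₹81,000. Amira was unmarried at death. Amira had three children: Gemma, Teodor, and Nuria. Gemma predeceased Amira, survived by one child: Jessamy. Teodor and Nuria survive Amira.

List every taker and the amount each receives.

Jessamy: ₹27,000; Teodor: ₹27,000; Nuria: ₹27,000

The entire ₹81,000 passes to the descendants.
That amount (₹81,000) is divided into 3 shares of ₹27,000: Teodor and Nuria each take ₹27,000; Gemma's ₹27,000 share passes to Gemma's issue.
Gemma's share (₹27,000) passes entirely to Jessamy.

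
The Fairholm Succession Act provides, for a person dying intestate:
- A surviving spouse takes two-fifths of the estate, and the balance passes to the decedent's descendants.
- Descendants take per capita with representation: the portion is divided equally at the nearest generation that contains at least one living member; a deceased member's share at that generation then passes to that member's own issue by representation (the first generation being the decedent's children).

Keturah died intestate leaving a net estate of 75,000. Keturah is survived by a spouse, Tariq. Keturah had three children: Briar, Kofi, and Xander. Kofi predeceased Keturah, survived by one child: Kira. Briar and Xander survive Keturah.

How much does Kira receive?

Tariq takes two-fifths of 75,000 = 30,000. The remaining 45,000 passes to the descendants.
The descendants' portion (45,000) is divided into 3 shares of 15,000: Briar and Xander each take 15,000; Kofi's 15,000 share passes to Kofi's issue.
Kofi's share (15,000) passes entirely to Kira.

Kira receives 15,000.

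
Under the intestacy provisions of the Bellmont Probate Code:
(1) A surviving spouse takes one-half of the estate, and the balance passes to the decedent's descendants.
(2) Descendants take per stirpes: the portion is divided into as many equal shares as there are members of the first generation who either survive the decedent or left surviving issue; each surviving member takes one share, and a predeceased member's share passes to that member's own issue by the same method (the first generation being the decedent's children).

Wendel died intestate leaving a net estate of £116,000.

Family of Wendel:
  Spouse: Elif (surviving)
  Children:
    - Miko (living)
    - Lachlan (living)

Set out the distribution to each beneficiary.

Elif takes one-half of £116,000 = £58,000. The remaining £58,000 passes to the descendants.
The descendants' portion (£58,000) is divided into 2 shares of £29,000: Miko and Lachlan each take £29,000.

Elif: £58,000; Miko: £29,000; Lachlan: £29,000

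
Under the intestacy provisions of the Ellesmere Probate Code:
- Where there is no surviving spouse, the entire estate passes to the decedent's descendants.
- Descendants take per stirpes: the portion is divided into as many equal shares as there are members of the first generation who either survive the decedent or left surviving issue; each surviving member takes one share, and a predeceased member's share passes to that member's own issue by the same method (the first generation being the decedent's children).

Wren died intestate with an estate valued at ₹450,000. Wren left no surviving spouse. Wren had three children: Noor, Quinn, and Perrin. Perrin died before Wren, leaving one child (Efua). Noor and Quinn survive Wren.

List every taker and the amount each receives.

The entire ₹450,000 passes to the descendants.
That amount (₹450,000) is divided into 3 shares of ₹150,000: Noor and Quinn each take ₹150,000; Perrin's ₹150,000 share passes to Perrin's issue.
Perrin's share (₹150,000) passes entirely to Efua.

Noor: ₹150,000; Quinn: ₹150,000; Efua: ₹150,000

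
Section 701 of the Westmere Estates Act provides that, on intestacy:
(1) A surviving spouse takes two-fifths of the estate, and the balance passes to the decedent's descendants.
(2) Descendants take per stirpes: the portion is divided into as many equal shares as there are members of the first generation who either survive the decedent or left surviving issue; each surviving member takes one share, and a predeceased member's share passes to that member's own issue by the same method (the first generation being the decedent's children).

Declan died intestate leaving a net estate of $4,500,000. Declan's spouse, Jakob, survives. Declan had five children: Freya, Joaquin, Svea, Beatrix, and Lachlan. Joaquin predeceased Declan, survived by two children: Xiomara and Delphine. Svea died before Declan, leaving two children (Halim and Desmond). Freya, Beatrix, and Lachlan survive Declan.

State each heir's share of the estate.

Jakob takes two-fifths of $4,500,000 = $1,800,000. The remaining $2,700,000 passes to the descendants.
The descendants' portion ($2,700,000) is divided into 5 shares of $540,000: Freya, Beatrix, and Lachlan each take $540,000; Joaquin's $540,000 share passes to Joaquin's issue; Svea's $540,000 share passes to Svea's issue.
Joaquin's share ($540,000) is divided into 2 shares of $270,000: Xiomara and Delphine each take $270,000.
Svea's share ($540,000) is divided into 2 shares of $270,000: Halim and Desmond each take $270,000.

Jakob: $1,800,000; Freya: $540,000; Xiomara: $270,000; Delphine: $270,000; Halim: $270,000; Desmond: $270,000; Beatrix: $540,000; Lachlan: $540,000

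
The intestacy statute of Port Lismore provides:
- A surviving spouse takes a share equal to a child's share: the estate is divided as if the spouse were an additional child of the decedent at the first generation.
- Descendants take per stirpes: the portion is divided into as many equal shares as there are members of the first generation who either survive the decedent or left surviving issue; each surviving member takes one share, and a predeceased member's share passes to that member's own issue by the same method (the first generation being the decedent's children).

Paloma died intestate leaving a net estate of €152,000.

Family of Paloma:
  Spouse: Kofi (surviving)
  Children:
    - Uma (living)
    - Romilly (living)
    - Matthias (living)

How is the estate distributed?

Kofi: €38,000; Uma: €38,000; Romilly: €38,000; Matthias: €38,000

The spouse counts as an additional share at the children's level, so there are 4 primary shares of €38,000. Kofi takes one such share (€38,000).
The children's combined portion (€114,000) is divided into 3 shares of €38,000: Uma, Romilly, and Matthias each take €38,000.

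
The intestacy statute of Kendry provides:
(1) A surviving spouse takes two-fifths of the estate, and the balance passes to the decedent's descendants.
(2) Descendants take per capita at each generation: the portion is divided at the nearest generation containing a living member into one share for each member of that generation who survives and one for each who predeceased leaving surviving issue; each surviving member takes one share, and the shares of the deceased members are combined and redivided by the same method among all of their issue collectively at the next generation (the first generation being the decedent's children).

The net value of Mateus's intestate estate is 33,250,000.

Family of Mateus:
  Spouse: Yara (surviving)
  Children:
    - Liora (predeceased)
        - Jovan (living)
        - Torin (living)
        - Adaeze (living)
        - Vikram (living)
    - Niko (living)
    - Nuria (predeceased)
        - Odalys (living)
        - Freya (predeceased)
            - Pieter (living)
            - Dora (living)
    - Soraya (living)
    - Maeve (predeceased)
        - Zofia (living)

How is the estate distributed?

Yara takes two-fifths of 33,250,000 = 13,300,000. The remaining 19,950,000 passes to the descendants.
The descendants' portion (19,950,000) is divided at the children's generation into 5 shares of 3,990,000. Niko and Soraya each take 3,990,000. The 3 shares of the deceased (Liora, Nuria, and Maeve) are combined into a pool of 11,970,000.
That pool (11,970,000) is divided at the grandchildren's generation into 7 shares of 1,710,000. Jovan, Torin, Adaeze, Vikram, Odalys, and Zofia each take 1,710,000. The remaining share for the deceased Freya (1,710,000) is carried to the next generation.
That pool (1,710,000) is divided at the great-grandchildren's generation equally among Pieter and Dora: 855,000 each.

Yara: 13,300,000; Jovan: 1,710,000; Torin: 1,710,000; Adaeze: 1,710,000; Vikram: 1,710,000; Niko: 3,990,000; Odalys: 1,710,000; Pieter: 855,000; Dora: 855,000; Soraya: 3,990,000; Zofia: 1,710,000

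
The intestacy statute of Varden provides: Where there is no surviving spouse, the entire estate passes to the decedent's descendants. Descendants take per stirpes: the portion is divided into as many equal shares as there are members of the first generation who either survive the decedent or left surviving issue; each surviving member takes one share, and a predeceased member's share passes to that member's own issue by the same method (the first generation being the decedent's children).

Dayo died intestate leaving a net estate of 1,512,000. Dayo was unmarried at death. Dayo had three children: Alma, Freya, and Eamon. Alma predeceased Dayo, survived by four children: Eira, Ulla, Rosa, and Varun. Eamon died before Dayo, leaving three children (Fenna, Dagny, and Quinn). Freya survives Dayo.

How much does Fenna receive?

Fenna receives 168,000.

The entire 1,512,000 passes to the descendants.
That amount (1,512,000) is divided into 3 shares of 504,000: Freya takes 504,000; Alma's 504,000 share passes to Alma's issue; Eamon's 504,000 share passes to Eamon's issue.
Alma's share (504,000) is divided into 4 shares of 126,000: Eira, Ulla, Rosa, and Varun each take 126,000.
Eamon's share (504,000) is divided into 3 shares of 168,000: Fenna, Dagny, and Quinn each take 168,000.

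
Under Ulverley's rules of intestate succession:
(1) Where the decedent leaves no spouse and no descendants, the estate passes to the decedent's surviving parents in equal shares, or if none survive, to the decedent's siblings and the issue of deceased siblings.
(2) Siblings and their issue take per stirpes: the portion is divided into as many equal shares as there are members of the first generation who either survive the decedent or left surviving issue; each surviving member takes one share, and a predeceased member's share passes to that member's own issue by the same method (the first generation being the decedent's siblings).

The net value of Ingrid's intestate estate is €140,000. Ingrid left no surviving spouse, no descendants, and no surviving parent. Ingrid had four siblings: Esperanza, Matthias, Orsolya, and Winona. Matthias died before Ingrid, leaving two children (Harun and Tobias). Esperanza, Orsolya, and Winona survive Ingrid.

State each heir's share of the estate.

The entire €140,000 passes to the siblings and their issue.
That amount (€140,000) is divided into 4 shares of €35,000: Esperanza, Orsolya, and Winona each take €35,000; Matthias's €35,000 share passes to Matthias's issue.
Matthias's share (€35,000) is divided into 2 shares of €17,500: Harun and Tobias each take €17,500.

Esperanza: €35,000; Harun: €17,500; Tobias: €17,500; Orsolya: €35,000; Winona: €35,000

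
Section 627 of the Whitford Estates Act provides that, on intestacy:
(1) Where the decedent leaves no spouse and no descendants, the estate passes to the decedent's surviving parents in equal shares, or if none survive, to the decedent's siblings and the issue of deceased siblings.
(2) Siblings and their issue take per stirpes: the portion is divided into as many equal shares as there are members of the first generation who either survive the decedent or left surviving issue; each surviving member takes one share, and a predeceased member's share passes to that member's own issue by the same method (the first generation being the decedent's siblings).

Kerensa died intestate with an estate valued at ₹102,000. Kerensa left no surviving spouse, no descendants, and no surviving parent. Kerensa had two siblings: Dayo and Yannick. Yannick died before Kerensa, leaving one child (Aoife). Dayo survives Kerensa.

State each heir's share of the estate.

The entire ₹102,000 passes to the siblings and their issue.
That amount (₹102,000) is divided into 2 shares of ₹51,000: Dayo takes ₹51,000; Yannick's ₹51,000 share passes to Yannick's issue.
Yannick's share (₹51,000) passes entirely to Aoife.

Dayo: ₹51,000; Aoife: ₹51,000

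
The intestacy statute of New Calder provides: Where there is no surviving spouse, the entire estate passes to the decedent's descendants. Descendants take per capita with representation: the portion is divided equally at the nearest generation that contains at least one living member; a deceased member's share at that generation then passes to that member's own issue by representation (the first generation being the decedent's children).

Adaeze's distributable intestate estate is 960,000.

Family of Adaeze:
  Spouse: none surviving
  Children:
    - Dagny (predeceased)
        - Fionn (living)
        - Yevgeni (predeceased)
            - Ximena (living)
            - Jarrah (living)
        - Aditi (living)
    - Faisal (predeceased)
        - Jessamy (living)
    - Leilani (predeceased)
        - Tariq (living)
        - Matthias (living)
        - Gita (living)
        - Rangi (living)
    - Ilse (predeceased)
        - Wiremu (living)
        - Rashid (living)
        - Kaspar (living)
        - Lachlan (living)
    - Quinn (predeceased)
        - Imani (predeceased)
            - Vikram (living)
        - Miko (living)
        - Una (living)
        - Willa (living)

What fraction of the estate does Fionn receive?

Fionn receives 1/16 of the estate.

The entire 960,000 passes to the descendants.
No child survives, so the initial division is made at the grandchildren's generation.
That amount (960,000) is divided into 16 shares of 60,000: Fionn, Aditi, Jessamy, Tariq, Matthias, Gita, Rangi, Wiremu, Rashid, Kaspar, Lachlan, Miko, Una, and Willa each take 60,000; Yevgeni's 60,000 share passes to Yevgeni's issue; Imani's 60,000 share passes to Imani's issue.
Yevgeni's share (60,000) is divided into 2 shares of 30,000: Ximena and Jarrah each take 30,000.
Imani's share (60,000) passes entirely to Vikram.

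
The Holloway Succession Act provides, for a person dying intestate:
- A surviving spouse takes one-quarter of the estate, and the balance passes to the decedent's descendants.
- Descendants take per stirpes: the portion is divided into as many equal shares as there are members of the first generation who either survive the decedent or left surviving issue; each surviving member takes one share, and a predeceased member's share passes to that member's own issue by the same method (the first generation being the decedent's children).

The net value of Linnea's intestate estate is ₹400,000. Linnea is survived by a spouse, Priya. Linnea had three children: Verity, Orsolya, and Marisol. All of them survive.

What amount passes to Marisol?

Marisol receives ₹100,000.

Priya takes one-quarter of ₹400,000 = ₹100,000. The remaining ₹300,000 passes to the descendants.
The descendants' portion (₹300,000) is divided into 3 shares of ₹100,000: Verity, Orsolya, and Marisol each take ₹100,000.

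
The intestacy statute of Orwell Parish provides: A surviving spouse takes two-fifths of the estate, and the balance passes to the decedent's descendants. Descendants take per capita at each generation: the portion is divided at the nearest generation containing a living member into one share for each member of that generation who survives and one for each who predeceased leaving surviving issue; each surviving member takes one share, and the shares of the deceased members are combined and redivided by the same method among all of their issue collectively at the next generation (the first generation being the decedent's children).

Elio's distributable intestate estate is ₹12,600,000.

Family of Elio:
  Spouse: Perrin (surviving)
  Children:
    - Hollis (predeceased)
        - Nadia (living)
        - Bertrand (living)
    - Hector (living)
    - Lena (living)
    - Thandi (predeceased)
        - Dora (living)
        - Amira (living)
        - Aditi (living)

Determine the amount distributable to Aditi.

Perrin takes two-fifths of ₹12,600,000 = ₹5,040,000. The remaining ₹7,560,000 passes to the descendants.
The descendants' portion (₹7,560,000) is divided at the children's generation into 4 shares of ₹1,890,000. Hector and Lena each take ₹1,890,000. The 2 shares of the deceased (Hollis and Thandi) are combined into a pool of ₹3,780,000.
That pool (₹3,780,000) is divided at the grandchildren's generation equally among Nadia, Bertrand, Dora, Amira, and Aditi: ₹756,000 each.

Aditi receives ₹756,000.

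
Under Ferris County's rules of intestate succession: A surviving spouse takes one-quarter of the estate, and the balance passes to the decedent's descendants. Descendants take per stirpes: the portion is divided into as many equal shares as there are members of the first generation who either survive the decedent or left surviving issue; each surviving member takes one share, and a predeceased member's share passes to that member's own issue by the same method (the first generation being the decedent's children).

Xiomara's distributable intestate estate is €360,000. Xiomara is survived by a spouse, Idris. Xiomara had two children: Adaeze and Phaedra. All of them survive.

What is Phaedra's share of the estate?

Phaedra receives €135,000.

Idris takes one-quarter of €360,000 = €90,000. The remaining €270,000 passes to the descendants.
The descendants' portion (€270,000) is divided into 2 shares of €135,000: Adaeze and Phaedra each take €135,000.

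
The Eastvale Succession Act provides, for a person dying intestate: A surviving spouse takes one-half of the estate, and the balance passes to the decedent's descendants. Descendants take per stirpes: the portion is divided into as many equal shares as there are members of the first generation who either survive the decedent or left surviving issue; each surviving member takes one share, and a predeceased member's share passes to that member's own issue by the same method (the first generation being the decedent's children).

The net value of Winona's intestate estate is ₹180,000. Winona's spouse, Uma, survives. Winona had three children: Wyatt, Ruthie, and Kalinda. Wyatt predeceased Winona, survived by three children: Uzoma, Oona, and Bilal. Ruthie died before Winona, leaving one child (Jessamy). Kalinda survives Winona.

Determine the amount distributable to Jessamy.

Jessamy receives ₹30,000.

Uma takes one-half of ₹180,000 = ₹90,000. The remaining ₹90,000 passes to the descendants.
The descendants' portion (₹90,000) is divided into 3 shares of ₹30,000: Kalinda takes ₹30,000; Wyatt's ₹30,000 share passes to Wyatt's issue; Ruthie's ₹30,000 share passes to Ruthie's issue.
Wyatt's share (₹30,000) is divided into 3 shares of ₹10,000: Uzoma, Oona, and Bilal each take ₹10,000.
Ruthie's share (₹30,000) passes entirely to Jessamy.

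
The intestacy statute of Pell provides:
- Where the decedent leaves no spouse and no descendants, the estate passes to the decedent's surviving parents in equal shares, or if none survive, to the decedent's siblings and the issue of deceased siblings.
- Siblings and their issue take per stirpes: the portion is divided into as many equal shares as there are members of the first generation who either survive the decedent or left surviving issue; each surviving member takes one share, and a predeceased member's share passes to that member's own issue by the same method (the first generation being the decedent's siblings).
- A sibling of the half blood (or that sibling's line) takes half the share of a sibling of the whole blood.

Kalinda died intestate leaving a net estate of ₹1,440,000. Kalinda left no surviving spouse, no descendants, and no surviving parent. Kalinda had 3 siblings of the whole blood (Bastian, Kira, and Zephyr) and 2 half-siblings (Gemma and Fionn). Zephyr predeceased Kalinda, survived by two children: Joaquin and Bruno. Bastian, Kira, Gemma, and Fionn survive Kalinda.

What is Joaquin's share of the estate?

Joaquin receives ₹180,000.

The entire ₹1,440,000 passes to the siblings and their issue.
Counting each half-blood sibling's line as half a unit, there are 4 units in ₹1,440,000, so one unit is ₹360,000. Whole-blood lines (Bastian, Kira, and Zephyr) take ₹360,000 each; half-blood lines (Gemma and Fionn) take ₹180,000 each.
Zephyr's share (₹360,000) is divided into 2 shares of ₹180,000: Joaquin and Bruno each take ₹180,000.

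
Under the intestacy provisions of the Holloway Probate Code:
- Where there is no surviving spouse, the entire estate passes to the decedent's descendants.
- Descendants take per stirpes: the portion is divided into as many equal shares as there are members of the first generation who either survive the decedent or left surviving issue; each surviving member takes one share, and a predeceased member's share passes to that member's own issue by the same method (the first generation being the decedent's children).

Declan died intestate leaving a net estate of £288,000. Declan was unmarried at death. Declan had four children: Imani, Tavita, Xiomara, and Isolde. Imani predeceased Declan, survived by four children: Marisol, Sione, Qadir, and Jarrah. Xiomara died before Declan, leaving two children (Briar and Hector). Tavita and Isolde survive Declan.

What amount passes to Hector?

Hector receives £36,000.

The entire £288,000 passes to the descendants.
That amount (£288,000) is divided into 4 shares of £72,000: Tavita and Isolde each take £72,000; Imani's £72,000 share passes to Imani's issue; Xiomara's £72,000 share passes to Xiomara's issue.
Imani's share (£72,000) is divided into 4 shares of £18,000: Marisol, Sione, Qadir, and Jarrah each take £18,000.
Xiomara's share (£72,000) is divided into 2 shares of £36,000: Briar and Hector each take £36,000.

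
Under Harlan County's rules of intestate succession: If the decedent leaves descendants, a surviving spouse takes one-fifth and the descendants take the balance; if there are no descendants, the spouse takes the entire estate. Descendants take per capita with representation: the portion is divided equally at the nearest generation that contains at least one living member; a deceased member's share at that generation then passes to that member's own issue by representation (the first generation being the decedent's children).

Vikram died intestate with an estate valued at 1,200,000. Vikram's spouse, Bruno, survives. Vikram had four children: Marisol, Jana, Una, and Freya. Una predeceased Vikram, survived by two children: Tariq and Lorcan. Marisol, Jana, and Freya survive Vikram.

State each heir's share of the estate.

Bruno takes one-fifth of 1,200,000 = 240,000. The remaining 960,000 passes to the descendants.
The descendants' portion (960,000) is divided into 4 shares of 240,000: Marisol, Jana, and Freya each take 240,000; Una's 240,000 share passes to Una's issue.
Una's share (240,000) is divided into 2 shares of 120,000: Tariq and Lorcan each take 120,000.

Bruno: 240,000; Marisol: 240,000; Jana: 240,000; Tariq: 120,000; Lorcan: 120,000; Freya: 240,000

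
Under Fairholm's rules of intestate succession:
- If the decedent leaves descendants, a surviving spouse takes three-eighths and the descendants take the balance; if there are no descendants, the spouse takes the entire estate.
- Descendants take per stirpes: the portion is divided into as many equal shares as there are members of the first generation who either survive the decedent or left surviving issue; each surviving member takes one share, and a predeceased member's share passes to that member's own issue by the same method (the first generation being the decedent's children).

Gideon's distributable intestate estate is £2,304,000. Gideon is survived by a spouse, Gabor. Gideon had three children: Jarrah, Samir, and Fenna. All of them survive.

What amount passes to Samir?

Samir receives £480,000.

Gabor takes three-eighths of £2,304,000 = £864,000. The remaining £1,440,000 passes to the descendants.
The descendants' portion (£1,440,000) is divided into 3 shares of £480,000: Jarrah, Samir, and Fenna each take £480,000.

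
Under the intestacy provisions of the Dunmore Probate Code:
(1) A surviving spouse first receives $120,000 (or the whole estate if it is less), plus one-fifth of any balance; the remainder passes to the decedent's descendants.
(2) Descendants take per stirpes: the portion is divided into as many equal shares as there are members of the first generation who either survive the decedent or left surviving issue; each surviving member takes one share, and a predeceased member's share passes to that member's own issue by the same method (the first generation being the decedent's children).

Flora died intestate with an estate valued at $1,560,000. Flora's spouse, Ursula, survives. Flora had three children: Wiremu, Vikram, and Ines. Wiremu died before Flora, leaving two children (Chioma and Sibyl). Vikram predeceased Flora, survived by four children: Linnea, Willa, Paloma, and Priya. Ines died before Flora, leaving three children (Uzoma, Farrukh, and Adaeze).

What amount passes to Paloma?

Paloma receives $96,000.

Ursula first takes $120,000, leaving a balance of $1,440,000. Ursula then takes one-fifth of the balance ($288,000), for a total of $408,000. The remaining $1,152,000 passes to the descendants.
The descendants' portion ($1,152,000) is divided into 3 shares of $384,000: Wiremu's $384,000 share passes to Wiremu's issue; Vikram's $384,000 share passes to Vikram's issue; Ines's $384,000 share passes to Ines's issue.
Wiremu's share ($384,000) is divided into 2 shares of $192,000: Chioma and Sibyl each take $192,000.
Vikram's share ($384,000) is divided into 4 shares of $96,000: Linnea, Willa, Paloma, and Priya each take $96,000.
Ines's share ($384,000) is divided into 3 shares of $128,000: Uzoma, Farrukh, and Adaeze each take $128,000.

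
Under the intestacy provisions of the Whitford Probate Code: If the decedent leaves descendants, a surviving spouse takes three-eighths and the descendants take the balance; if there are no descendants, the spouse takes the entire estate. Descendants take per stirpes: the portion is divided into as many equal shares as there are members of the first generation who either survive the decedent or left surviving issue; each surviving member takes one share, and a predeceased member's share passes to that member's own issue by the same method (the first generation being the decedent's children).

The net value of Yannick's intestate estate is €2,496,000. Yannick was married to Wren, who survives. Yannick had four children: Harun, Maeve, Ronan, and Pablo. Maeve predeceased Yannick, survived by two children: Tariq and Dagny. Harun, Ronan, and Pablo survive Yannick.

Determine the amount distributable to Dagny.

Dagny receives €195,000.

Wren takes three-eighths of €2,496,000 = €936,000. The remaining €1,560,000 passes to the descendants.
The descendants' portion (€1,560,000) is divided into 4 shares of €390,000: Harun, Ronan, and Pablo each take €390,000; Maeve's €390,000 share passes to Maeve's issue.
Maeve's share (€390,000) is divided into 2 shares of €195,000: Tariq and Dagny each take €195,000.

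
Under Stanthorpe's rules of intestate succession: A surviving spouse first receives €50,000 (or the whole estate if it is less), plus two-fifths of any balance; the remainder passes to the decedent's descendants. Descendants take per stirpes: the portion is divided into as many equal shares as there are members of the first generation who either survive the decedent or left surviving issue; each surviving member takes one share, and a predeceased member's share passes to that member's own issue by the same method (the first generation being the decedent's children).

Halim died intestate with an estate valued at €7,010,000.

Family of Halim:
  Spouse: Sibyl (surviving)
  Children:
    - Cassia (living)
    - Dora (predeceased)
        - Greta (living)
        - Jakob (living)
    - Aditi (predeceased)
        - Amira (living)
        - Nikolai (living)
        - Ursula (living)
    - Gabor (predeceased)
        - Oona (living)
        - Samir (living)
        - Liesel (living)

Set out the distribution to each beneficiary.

Sibyl: €2,834,000; Cassia: €1,044,000; Greta: €522,000; Jakob: €522,000; Amira: €348,000; Nikolai: €348,000; Ursula: €348,000; Oona: €348,000; Samir: €348,000; Liesel: €348,000

Sibyl first takes €50,000, leaving a balance of €6,960,000. Sibyl then takes two-fifths of the balance (€2,784,000), for a total of €2,834,000. The remaining €4,176,000 passes to the descendants.
The descendants' portion (€4,176,000) is divided into 4 shares of €1,044,000: Cassia takes €1,044,000; Dora's €1,044,000 share passes to Dora's issue; Aditi's €1,044,000 share passes to Aditi's issue; Gabor's €1,044,000 share passes to Gabor's issue.
Dora's share (€1,044,000) is divided into 2 shares of €522,000: Greta and Jakob each take €522,000.
Aditi's share (€1,044,000) is divided into 3 shares of €348,000: Amira, Nikolai, and Ursula each take €348,000.
Gabor's share (€1,044,000) is divided into 3 shares of €348,000: Oona, Samir, and Liesel each take €348,000.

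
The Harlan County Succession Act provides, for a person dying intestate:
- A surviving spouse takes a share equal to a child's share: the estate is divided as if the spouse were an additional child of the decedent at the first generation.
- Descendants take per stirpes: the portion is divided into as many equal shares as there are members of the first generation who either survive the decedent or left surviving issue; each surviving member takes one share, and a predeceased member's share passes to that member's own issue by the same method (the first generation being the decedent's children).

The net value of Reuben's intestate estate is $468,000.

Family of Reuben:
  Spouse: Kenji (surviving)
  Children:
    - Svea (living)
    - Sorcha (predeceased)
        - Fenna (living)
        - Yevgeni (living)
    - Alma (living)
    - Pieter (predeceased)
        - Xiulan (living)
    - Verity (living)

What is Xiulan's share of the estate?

Xiulan receives $78,000.

The spouse counts as an additional share at the children's level, so there are 6 primary shares of $78,000. Kenji takes one such share ($78,000).
The children's combined portion ($390,000) is divided into 5 shares of $78,000: Svea, Alma, and Verity each take $78,000; Sorcha's $78,000 share passes to Sorcha's issue; Pieter's $78,000 share passes to Pieter's issue.
Sorcha's share ($78,000) is divided into 2 shares of $39,000: Fenna and Yevgeni each take $39,000.
Pieter's share ($78,000) passes entirely to Xiulan.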